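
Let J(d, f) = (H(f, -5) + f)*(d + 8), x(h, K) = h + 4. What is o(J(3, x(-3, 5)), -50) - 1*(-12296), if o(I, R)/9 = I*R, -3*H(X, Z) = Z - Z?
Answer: 7346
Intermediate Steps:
H(X, Z) = 0 (H(X, Z) = -(Z - Z)/3 = -1/3*0 = 0)
x(h, K) = 4 + h
J(d, f) = f*(8 + d) (J(d, f) = (0 + f)*(d + 8) = f*(8 + d))
o(I, R) = 9*I*R (o(I, R) = 9*(I*R) = 9*I*R)
o(J(3, x(-3, 5)), -50) - 1*(-12296) = 9*((4 - 3)*(8 + 3))*(-50) - 1*(-12296) = 9*(1*11)*(-50) + 12296 = 9*11*(-50) + 12296 = -4950 + 12296 = 7346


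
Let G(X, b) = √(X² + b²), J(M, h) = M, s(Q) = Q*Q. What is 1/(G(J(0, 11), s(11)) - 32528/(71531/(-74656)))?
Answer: 71531/2437065619 ≈ 2.9351e-5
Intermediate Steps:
s(Q) = Q²
1/(G(J(0, 11), s(11)) - 32528/(71531/(-74656))) = 1/(√(0² + (11²)²) - 32528/(71531/(-74656))) = 1/(√(0 + 121²) - 32528/(71531*(-1/74656))) = 1/(√(0 + 14641) - 32528/(-71531/74656)) = 1/(√14641 - 32528*(-74656/71531)) = 1/(121 + 2428410368/71531) = 1/(2437065619/71531) = 71531/2437065619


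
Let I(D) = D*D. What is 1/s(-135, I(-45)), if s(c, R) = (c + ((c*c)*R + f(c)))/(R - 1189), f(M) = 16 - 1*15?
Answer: 836/36905491 ≈ 2.2652e-5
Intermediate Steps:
f(M) = 1 (f(M) = 16 - 15 = 1)
I(D) = D**2
s(c, R) = (1 + c + R*c**2)/(-1189 + R) (s(c, R) = (c + ((c*c)*R + 1))/(R - 1189) = (c + (c**2*R + 1))/(-1189 + R) = (c + (R*c**2 + 1))/(-1189 + R) = (c + (1 + R*c**2))/(-1189 + R) = (1 + c + R*c**2)/(-1189 + R))
1/s(-135, I(-45)) = 1/((1 - 135 + (-45)**2*(-135)**2)/(-1189 + (-45)**2)) = 1/((1 - 135 + 2025*18225)/(-1189 + 2025)) = 1/((1 - 135 + 36905625)/836) = 1/((1/836)*36905491) = 1/(36905491/836) = 836/36905491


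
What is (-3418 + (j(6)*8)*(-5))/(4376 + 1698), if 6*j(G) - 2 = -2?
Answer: -1709/3037 ≈ -0.56273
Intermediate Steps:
j(G) = 0 (j(G) = ⅓ + (⅙)*(-2) = ⅓ - ⅓ = 0)
(-3418 + (j(6)*8)*(-5))/(4376 + 1698) = (-3418 + (0*8)*(-5))/(4376 + 1698) = (-3418 + 0*(-5))/6074 = (-3418 + 0)*(1/6074) = -3418*1/6074 = -1709/3037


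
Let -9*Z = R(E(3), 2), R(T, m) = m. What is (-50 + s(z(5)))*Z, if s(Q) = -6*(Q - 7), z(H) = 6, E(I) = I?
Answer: 88/9 ≈ 9.7778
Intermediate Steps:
s(Q) = 42 - 6*Q (s(Q) = -6*(-7 + Q) = 42 - 6*Q)
Z = -2/9 (Z = -1/9*2 = -2/9 ≈ -0.22222)
(-50 + s(z(5)))*Z = (-50 + (42 - 6*6))*(-2/9) = (-50 + (42 - 36))*(-2/9) = (-50 + 6)*(-2/9) = -44*(-2/9) = 88/9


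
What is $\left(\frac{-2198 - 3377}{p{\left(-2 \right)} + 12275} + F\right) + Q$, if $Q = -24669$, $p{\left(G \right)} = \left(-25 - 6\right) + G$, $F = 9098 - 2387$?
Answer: $- \frac{219847411}{12242} \approx -17958.0$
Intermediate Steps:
$F = 6711$ ($F = 9098 - 2387 = 6711$)
$p{\left(G \right)} = -31 + G$
$\left(\frac{-2198 - 3377}{p{\left(-2 \right)} + 12275} + F\right) + Q = \left(\frac{-2198 - 3377}{\left(-31 - 2\right) + 12275} + 6711\right) - 24669 = \left(- \frac{5575}{-33 + 12275} + 6711\right) - 24669 = \left(- \frac{5575}{12242} + 6711\right) - 24669 = \frac{82150487}{12242} - 24669 = - \frac{219847411}{12242}$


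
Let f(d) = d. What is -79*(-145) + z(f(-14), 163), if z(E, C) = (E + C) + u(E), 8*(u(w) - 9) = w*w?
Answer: 23275/2 ≈ 11638.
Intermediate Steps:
u(w) = 9 + w²/8 (u(w) = 9 + (w*w)/8 = 9 + w²/8)
z(E, C) = 9 + C + E + E²/8 (z(E, C) = (E + C) + (9 + E²/8) = (C + E) + (9 + E²/8) = 9 + C + E + E²/8)
-79*(-145) + z(f(-14), 163) = -79*(-145) + (9 + 163 - 14 + (⅛)*(-14)²) = 11455 + (9 + 163 - 14 + (⅛)*196) = 11455 + (9 + 163 - 14 + 49/2) = 11455 + 365/2 = 23275/2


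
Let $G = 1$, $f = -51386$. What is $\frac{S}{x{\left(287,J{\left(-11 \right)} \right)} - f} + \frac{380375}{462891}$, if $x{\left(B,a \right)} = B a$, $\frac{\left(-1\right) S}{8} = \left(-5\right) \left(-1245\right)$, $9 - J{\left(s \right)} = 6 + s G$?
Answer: $- \frac{54935425}{712389249} \approx -0.077114$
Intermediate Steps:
$J{\left(s \right)} = 3 - s$ ($J{\left(s \right)} = 9 - \left(6 + s 1\right) = 9 - \left(6 + s\right) = 3 - s$)
$S = -49800$ ($S = - 8 \left(\left(-5\right) \left(-1245\right)\right) = \left(-8\right) 6225 = -49800$)
$\frac{S}{x{\left(287,J{\left(-11 \right)} \right)} - f} + \frac{380375}{462891} = - \frac{49800}{287 \left(3 - -11\right) - -51386} + \frac{380375}{462891} = - \frac{49800}{287 \left(3 + 11\right) + 51386} + 380375 \cdot \frac{1}{462891} = - \frac{49800}{287 \cdot 14 + 51386} + \frac{380375}{462891} = - \frac{49800}{4018 + 51386} + \frac{380375}{462891} = - \frac{49800}{55404} + \frac{380375}{462891} = \left(-49800\right) \frac{1}{55404} + \frac{380375}{462891} = - \frac{4150}{4617} + \frac{380375}{462891} = - \frac{54935425}{712389249}$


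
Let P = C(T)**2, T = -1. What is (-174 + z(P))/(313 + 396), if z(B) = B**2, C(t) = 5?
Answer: 451/709 ≈ 0.63611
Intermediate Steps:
P = 25 (P = 5**2 = 25)
(-174 + z(P))/(313 + 396) = (-174 + 25**2)/(313 + 396) = (-174 + 625)/709 = 451*(1/709) = 451/709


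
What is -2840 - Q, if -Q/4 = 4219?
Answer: 14036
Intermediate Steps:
Q = -16876 (Q = -4*4219 = -16876)
-2840 - Q = -2840 - 1*(-16876) = -2840 + 16876 = 14036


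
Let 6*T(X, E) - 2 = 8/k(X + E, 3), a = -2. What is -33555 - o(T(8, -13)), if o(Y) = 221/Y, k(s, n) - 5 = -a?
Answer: -373746/11 ≈ -33977.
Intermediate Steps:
k(s, n) = 7 (k(s, n) = 5 - 1*(-2) = 5 + 2 = 7)
T(X, E) = 11/21 (T(X, E) = ⅓ + (8/7)/6 = ⅓ + (8*(⅐))/6 = ⅓ + (⅙)*(8/7) = ⅓ + 4/21 = 11/21)
-33555 - o(T(8, -13)) = -33555 - 221/11/21 = -33555 - 221*21/11 = -33555 - 1*4641/11 = -33555 - 4641/11 = -373746/11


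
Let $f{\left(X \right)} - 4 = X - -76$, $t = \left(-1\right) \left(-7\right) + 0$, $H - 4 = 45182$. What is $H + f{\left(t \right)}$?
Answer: $45273$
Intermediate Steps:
$H = 45186$ ($H = 4 + 45182 = 45186$)
$t = 7$ ($t = 7 + 0 = 7$)
$f{\left(X \right)} = 80 + X$ ($f{\left(X \right)} = 4 + \left(X - -76\right) = 4 + \left(X + 76\right) = 4 + \left(76 + X\right) = 80 + X$)
$H + f{\left(t \right)} = 45186 + \left(80 + 7\right) = 45186 + 87 = 45273$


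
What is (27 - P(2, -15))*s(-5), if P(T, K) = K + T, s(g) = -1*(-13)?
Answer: 520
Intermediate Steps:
s(g) = 13
(27 - P(2, -15))*s(-5) = (27 - (-15 + 2))*13 = (27 - 1*(-13))*13 = (27 + 13)*13 = 40*13 = 520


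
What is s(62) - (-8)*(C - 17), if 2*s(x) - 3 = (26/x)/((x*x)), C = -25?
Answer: -79720703/238328 ≈ -334.50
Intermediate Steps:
s(x) = 3/2 + 13/x³ (s(x) = 3/2 + ((26/x)/((x*x)))/2 = 3/2 + ((26/x)/(x²))/2 = 3/2 + ((26/x)/x²)/2 = 3/2 + (26/x³)/2 = 3/2 + 13/x³)
s(62) - (-8)*(C - 17) = (3/2 + 13/62³) - (-8)*(-25 - 17) = (3/2 + 13*(1/238328)) - (-8)*(-42) = (3/2 + 13/238328) - 1*336 = 357505/238328 - 336 = -79720703/238328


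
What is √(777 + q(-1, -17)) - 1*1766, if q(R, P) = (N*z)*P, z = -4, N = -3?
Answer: -1766 + √573 ≈ -1742.1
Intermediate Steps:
q(R, P) = 12*P (q(R, P) = (-3*(-4))*P = 12*P)
√(777 + q(-1, -17)) - 1*1766 = √(777 + 12*(-17)) - 1*1766 = √(777 - 204) - 1766 = √573 - 1766 = -1766 + √573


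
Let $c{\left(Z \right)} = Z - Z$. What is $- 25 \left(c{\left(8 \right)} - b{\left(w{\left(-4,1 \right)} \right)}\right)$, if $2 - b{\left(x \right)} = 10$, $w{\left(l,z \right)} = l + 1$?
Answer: $-200$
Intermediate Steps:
$w{\left(l,z \right)} = 1 + l$
$c{\left(Z \right)} = 0$
$b{\left(x \right)} = -8$ ($b{\left(x \right)} = 2 - 10 = -8$)
$- 25 \left(c{\left(8 \right)} - b{\left(w{\left(-4,1 \right)} \right)}\right) = - 25 \left(0 - -8\right) = - 25 \left(0 + 8\right) = \left(-25\right) 8 = -200$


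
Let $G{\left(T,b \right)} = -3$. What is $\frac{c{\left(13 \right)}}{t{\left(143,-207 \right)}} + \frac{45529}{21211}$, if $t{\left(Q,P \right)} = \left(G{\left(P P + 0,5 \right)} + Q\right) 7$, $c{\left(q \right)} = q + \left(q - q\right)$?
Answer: $\frac{44894163}{20786780} \approx 2.1597$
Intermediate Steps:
$c{\left(q \right)} = q$ ($c{\left(q \right)} = q + 0 = q$)
$t{\left(Q,P \right)} = -21 + 7 Q$ ($t{\left(Q,P \right)} = \left(-3 + Q\right) 7 = -21 + 7 Q$)
$\frac{c{\left(13 \right)}}{t{\left(143,-207 \right)}} + \frac{45529}{21211} = \frac{13}{-21 + 7 \cdot 143} + \frac{45529}{21211} = \frac{13}{-21 + 1001} + 45529 \cdot \frac{1}{21211} = \frac{13}{980} + \frac{45529}{21211} = \frac{44894163}{20786780}$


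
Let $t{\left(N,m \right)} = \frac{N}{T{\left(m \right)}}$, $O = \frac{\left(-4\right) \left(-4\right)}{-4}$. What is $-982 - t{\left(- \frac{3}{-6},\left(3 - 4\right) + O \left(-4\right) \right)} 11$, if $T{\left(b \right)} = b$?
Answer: $- \frac{29471}{30} \approx -982.37$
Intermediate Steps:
$O = -4$ ($O = 16 \left(- \frac{1}{4}\right) = -4$)
$t{\left(N,m \right)} = \frac{N}{m}$
$-982 - t{\left(- \frac{3}{-6},\left(3 - 4\right) + O \left(-4\right) \right)} 11 = -982 - \frac{\left(-3\right) \frac{1}{-6}}{\left(3 - 4\right) - -16} \cdot 11 = -982 - \frac{\left(-3\right) \left(- \frac{1}{6}\right)}{\left(3 - 4\right) + 16} \cdot 11 = -982 - \frac{1}{2 \left(-1 + 16\right)} 11 = -982 - \frac{1}{2 \cdot 15} \cdot 11 = -982 - \frac{1}{2} \cdot \frac{1}{15} \cdot 11 = -982 - \frac{1}{30} \cdot 11 = -982 - \frac{11}{30} = - \frac{29471}{30}$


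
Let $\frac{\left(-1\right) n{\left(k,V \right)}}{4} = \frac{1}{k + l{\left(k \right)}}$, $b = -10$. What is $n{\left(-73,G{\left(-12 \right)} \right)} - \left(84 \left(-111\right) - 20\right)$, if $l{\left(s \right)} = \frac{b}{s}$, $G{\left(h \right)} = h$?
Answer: $\frac{49701028}{5319} \approx 9344.1$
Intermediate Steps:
$l{\left(s \right)} = - \frac{10}{s}$
$n{\left(k,V \right)} = - \frac{4}{k - \frac{10}{k}}$
$n{\left(-73,G{\left(-12 \right)} \right)} - \left(84 \left(-111\right) - 20\right) = \left(-4\right) \left(-73\right) \frac{1}{-10 + \left(-73\right)^{2}} - \left(84 \left(-111\right) - 20\right) = \left(-4\right) \left(-73\right) \frac{1}{-10 + 5329} - \left(-9324 - 20\right) = \left(-4\right) \left(-73\right) \frac{1}{5319} - -9344 = \left(-4\right) \left(-73\right) \frac{1}{5319} + 9344 = \frac{292}{5319} + 9344 = \frac{49701028}{5319}$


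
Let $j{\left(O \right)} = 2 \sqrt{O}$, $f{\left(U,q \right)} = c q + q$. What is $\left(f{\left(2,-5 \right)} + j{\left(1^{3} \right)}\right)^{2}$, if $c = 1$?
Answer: $64$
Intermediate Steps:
$f{\left(U,q \right)} = 2 q$ ($f{\left(U,q \right)} = 1 q + q = q + q = 2 q$)
$\left(f{\left(2,-5 \right)} + j{\left(1^{3} \right)}\right)^{2} = \left(2 \left(-5\right) + 2 \sqrt{1^{3}}\right)^{2} = \left(-10 + 2 \sqrt{1}\right)^{2} = \left(-10 + 2 \cdot 1\right)^{2} = \left(-10 + 2\right)^{2} = \left(-8\right)^{2} = 64$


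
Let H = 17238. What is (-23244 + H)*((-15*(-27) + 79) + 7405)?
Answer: -47381334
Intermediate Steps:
(-23244 + H)*((-15*(-27) + 79) + 7405) = (-23244 + 17238)*((-15*(-27) + 79) + 7405) = -6006*((405 + 79) + 7405) = -6006*(484 + 7405) = -6006*7889 = -47381334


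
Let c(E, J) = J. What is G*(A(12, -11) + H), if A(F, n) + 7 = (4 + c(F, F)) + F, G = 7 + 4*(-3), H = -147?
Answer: 630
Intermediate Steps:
G = -5 (G = 7 - 12 = -5)
A(F, n) = -3 + 2*F (A(F, n) = -7 + ((4 + F) + F) = -7 + (4 + 2*F) = -3 + 2*F)
G*(A(12, -11) + H) = -5*((-3 + 2*12) - 147) = -5*((-3 + 24) - 147) = -5*(21 - 147) = -5*(-126) = 630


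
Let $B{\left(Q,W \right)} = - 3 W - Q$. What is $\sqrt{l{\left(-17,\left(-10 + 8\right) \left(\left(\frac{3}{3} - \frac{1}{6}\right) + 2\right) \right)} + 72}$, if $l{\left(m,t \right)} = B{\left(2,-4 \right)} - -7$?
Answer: $\sqrt{89} \approx 9.434$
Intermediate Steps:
$B{\left(Q,W \right)} = - Q - 3 W$
$l{\left(m,t \right)} = 17$ ($l{\left(m,t \right)} = \left(\left(-1\right) 2 - -12\right) - -7 = \left(-2 + 12\right) + 7 = 10 + 7 = 17$)
$\sqrt{l{\left(-17,\left(-10 + 8\right) \left(\left(\frac{3}{3} - \frac{1}{6}\right) + 2\right) \right)} + 72} = \sqrt{17 + 72} = \sqrt{89}$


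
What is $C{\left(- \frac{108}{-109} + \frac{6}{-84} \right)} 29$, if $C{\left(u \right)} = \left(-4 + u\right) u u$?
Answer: $- \frac{268351230561}{3553559576} \approx -75.516$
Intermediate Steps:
$C{\left(u \right)} = u^{2} \left(-4 + u\right)$ ($C{\left(u \right)} = u \left(-4 + u\right) u = u^{2} \left(-4 + u\right)$)
$C{\left(- \frac{108}{-109} + \frac{6}{-84} \right)} 29 = \left(- \frac{108}{-109} + \frac{6}{-84}\right)^{2} \left(-4 + \left(- \frac{108}{-109} + \frac{6}{-84}\right)\right) 29 = \left(\left(-108\right) \left(- \frac{1}{109}\right) + 6 \left(- \frac{1}{84}\right)\right)^{2} \left(-4 + \left(\left(-108\right) \left(- \frac{1}{109}\right) + 6 \left(- \frac{1}{84}\right)\right)\right) 29 = \left(\frac{108}{109} - \frac{1}{14}\right)^{2} \left(-4 + \left(\frac{108}{109} - \frac{1}{14}\right)\right) 29 = \left(\frac{1403}{1526}\right)^{2} \left(-4 + \frac{1403}{1526}\right) 29 = \frac{1968409}{2328676} \left(- \frac{4701}{1526}\right) 29 = \left(- \frac{9253490709}{3553559576}\right) 29 = - \frac{268351230561}{3553559576}$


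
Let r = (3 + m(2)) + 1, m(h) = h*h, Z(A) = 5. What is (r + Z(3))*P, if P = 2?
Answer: 26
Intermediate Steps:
m(h) = h²
r = 8 (r = (3 + 2²) + 1 = (3 + 4) + 1 = 7 + 1 = 8)
(r + Z(3))*P = (8 + 5)*2 = 13*2 = 26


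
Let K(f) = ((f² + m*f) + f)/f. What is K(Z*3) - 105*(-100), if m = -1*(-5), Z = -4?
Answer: 10494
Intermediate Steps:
m = 5
K(f) = (f² + 6*f)/f (K(f) = ((f² + 5*f) + f)/f = (f² + 6*f)/f)
K(Z*3) - 105*(-100) = (6 - 4*3) - 105*(-100) = (6 - 12) + 10500 = -6 + 10500 = 10494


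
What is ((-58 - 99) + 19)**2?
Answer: 19044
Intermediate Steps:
((-58 - 99) + 19)**2 = (-157 + 19)**2 = (-138)**2 = 19044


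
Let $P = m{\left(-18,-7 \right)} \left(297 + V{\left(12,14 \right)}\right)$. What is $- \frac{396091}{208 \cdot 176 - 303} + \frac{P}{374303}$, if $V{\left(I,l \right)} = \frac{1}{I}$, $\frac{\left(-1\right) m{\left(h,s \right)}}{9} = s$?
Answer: $- \frac{590314224467}{54356281660} \approx -10.86$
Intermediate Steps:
$m{\left(h,s \right)} = - 9 s$
$P = \frac{74865}{4}$ ($P = \left(-9\right) \left(-7\right) \left(297 + \frac{1}{12}\right) = 63 \left(297 + \frac{1}{12}\right) = 63 \cdot \frac{3565}{12} = \frac{74865}{4} \approx 18716.0$)
$- \frac{396091}{208 \cdot 176 - 303} + \frac{P}{374303} = - \frac{396091}{208 \cdot 176 - 303} + \frac{74865}{4 \cdot 374303} = - \frac{396091}{36608 - 303} + \frac{74865}{4} \cdot \frac{1}{374303} = - \frac{396091}{36305} + \frac{74865}{1497212} = - \frac{590314224467}{54356281660}$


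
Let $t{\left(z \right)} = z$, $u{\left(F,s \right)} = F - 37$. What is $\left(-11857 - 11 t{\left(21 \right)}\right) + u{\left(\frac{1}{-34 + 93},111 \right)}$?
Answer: $- \frac{715374}{59} \approx -12125.0$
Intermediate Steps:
$u{\left(F,s \right)} = -37 + F$
$\left(-11857 - 11 t{\left(21 \right)}\right) + u{\left(\frac{1}{-34 + 93},111 \right)} = \left(-11857 - 231\right) - \left(37 - \frac{1}{-34 + 93}\right) = \left(-11857 - 231\right) - \left(37 - \frac{1}{59}\right) = -12088 + \left(-37 + \frac{1}{59}\right) = -12088 - \frac{2182}{59} = - \frac{715374}{59}$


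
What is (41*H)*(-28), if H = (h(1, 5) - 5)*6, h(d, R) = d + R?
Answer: -6888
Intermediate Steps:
h(d, R) = R + d
H = 6 (H = ((5 + 1) - 5)*6 = (6 - 5)*6 = 1*6 = 6)
(41*H)*(-28) = (41*6)*(-28) = 246*(-28) = -6888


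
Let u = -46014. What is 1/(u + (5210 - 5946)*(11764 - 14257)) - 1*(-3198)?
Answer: 5720691133/1788834 ≈ 3198.0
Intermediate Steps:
1/(u + (5210 - 5946)*(11764 - 14257)) - 1*(-3198) = 1/(-46014 + (5210 - 5946)*(11764 - 14257)) - 1*(-3198) = 1/(-46014 - 736*(-2493)) + 3198 = 1/(-46014 + 1834848) + 3198 = 1/1788834 + 3198 = 5720691133/1788834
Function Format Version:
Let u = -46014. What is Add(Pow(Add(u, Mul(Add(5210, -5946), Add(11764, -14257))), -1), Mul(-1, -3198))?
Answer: Rational(5720691133, 1788834) ≈ 3198.0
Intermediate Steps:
Add(Pow(Add(u, Mul(Add(5210, -5946), Add(11764, -14257))), -1), Mul(-1, -3198)) = Add(Pow(Add(-46014, Mul(Add(5210, -5946), Add(11764, -14257))), -1), Mul(-1, -3198)) = Add(Pow(Add(-46014, Mul(-736, -2493)), -1), 3198) = Add(Pow(Add(-46014, 1834848), -1), 3198) = Add(Pow(1788834, -1), 3198) = Add(Rational(1, 1788834), 3198) = Rational(5720691133, 1788834)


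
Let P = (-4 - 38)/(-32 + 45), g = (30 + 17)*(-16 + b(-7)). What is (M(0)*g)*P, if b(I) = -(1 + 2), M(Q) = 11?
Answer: 412566/13 ≈ 31736.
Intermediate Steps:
b(I) = -3 (b(I) = -1*3 = -3)
g = -893 (g = (30 + 17)*(-16 - 3) = 47*(-19) = -893)
P = -42/13 ≈ -3.2308
(M(0)*g)*P = (11*(-893))*(-42/13) = -9823*(-42/13) = 412566/13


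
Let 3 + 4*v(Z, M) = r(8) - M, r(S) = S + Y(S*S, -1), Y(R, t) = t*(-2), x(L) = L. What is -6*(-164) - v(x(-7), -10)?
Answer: 3919/4 ≈ 979.75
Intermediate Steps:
Y(R, t) = -2*t
r(S) = 2 + S (r(S) = S - 2*(-1) = S + 2 = 2 + S)
v(Z, M) = 7/4 - M/4 (v(Z, M) = -¾ + ((2 + 8) - M)/4 = -¾ + (10 - M)/4 = -¾ + (5/2 - M/4) = 7/4 - M/4)
-6*(-164) - v(x(-7), -10) = -6*(-164) - (7/4 - ¼*(-10)) = 984 - (7/4 + 5/2) = 984 - 1*17/4 = 984 - 17/4 = 3919/4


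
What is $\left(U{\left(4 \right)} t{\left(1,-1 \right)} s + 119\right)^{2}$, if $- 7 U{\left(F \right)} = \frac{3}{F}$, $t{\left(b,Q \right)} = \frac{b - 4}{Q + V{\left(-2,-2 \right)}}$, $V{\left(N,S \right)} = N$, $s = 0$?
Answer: $14161$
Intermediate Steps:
$t{\left(b,Q \right)} = \frac{-4 + b}{-2 + Q}$ ($t{\left(b,Q \right)} = \frac{b - 4}{Q - 2} = \frac{-4 + b}{-2 + Q}$)
$U{\left(F \right)} = - \frac{3}{7 F}$ ($U{\left(F \right)} = - \frac{3 \frac{1}{F}}{7} = - \frac{3}{7 F}$)
$\left(U{\left(4 \right)} t{\left(1,-1 \right)} s + 119\right)^{2} = \left(- \frac{3}{7 \cdot 4} \frac{-4 + 1}{-2 - 1} \cdot 0 + 119\right)^{2} = \left(\left(- \frac{3}{7}\right) \frac{1}{4} \frac{1}{-3} \left(-3\right) 0 + 119\right)^{2} = \left(- \frac{3 \left(\left(- \frac{1}{3}\right) \left(-3\right)\right)}{28} \cdot 0 + 119\right)^{2} = \left(\left(- \frac{3}{28}\right) 1 \cdot 0 + 119\right)^{2} = \left(\left(- \frac{3}{28}\right) 0 + 119\right)^{2} = \left(0 + 119\right)^{2} = 119^{2} = 14161$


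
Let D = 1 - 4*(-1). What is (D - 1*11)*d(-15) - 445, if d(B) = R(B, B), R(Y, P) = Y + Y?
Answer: -265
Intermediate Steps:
R(Y, P) = 2*Y
d(B) = 2*B
D = 5 (D = 1 + 4 = 5)
(D - 1*11)*d(-15) - 445 = (5 - 1*11)*(2*(-15)) - 445 = (5 - 11)*(-30) - 445 = -6*(-30) - 445 = 180 - 445 = -265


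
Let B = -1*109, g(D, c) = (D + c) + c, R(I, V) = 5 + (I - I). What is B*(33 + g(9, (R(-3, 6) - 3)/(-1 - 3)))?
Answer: -4469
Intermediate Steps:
R(I, V) = 5 (R(I, V) = 5 + 0 = 5)
g(D, c) = D + 2*c
B = -109
B*(33 + g(9, (R(-3, 6) - 3)/(-1 - 3))) = -109*(33 + (9 + 2*((5 - 3)/(-1 - 3)))) = -109*(33 + (9 + 2*(2/(-4)))) = -109*(33 + (9 + 2*(2*(-¼)))) = -109*(33 + (9 + 2*(-½))) = -109*(33 + (9 - 1)) = -109*(33 + 8) = -109*41 = -4469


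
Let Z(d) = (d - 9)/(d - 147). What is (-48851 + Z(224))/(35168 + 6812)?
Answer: -940328/808115 ≈ -1.1636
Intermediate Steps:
Z(d) = (-9 + d)/(-147 + d)
(-48851 + Z(224))/(35168 + 6812) = (-48851 + (-9 + 224)/(-147 + 224))/(35168 + 6812) = (-48851 + 215/77)/41980 = (-48851 + (1/77)*215)*(1/41980) = (-48851 + 215/77)*(1/41980) = -3761312/77*1/41980 = -940328/808115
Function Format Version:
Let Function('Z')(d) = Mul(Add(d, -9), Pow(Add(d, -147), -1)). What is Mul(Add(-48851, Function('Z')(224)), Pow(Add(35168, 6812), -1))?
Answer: Rational(-940328, 808115) ≈ -1.1636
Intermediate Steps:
Function('Z')(d) = Mul(Pow(Add(-147, d), -1), Add(-9, d)) (Function('Z')(d) = Mul(Add(-9, d), Pow(Add(-147, d), -1)) = Mul(Pow(Add(-147, d), -1), Add(-9, d)))
Mul(Add(-48851, Function('Z')(224)), Pow(Add(35168, 6812), -1)) = Mul(Add(-48851, Mul(Pow(Add(-147, 224), -1), Add(-9, 224))), Pow(Add(35168, 6812), -1)) = Mul(Add(-48851, Mul(Pow(77, -1), 215)), Pow(41980, -1)) = Mul(Add(-48851, Mul(Rational(1, 77), 215)), Rational(1, 41980)) = Mul(Add(-48851, Rational(215, 77)), Rational(1, 41980)) = Mul(Rational(-3761312, 77), Rational(1, 41980)) = Rational(-940328, 808115)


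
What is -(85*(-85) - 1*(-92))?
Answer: 7133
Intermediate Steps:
-(85*(-85) - 1*(-92)) = -(-7225 + 92) = -1*(-7133) = 7133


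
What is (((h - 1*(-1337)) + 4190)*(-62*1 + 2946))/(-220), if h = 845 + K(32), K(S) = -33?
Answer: -4570419/55 ≈ -83099.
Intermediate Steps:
h = 812 (h = 845 - 33 = 812)
(((h - 1*(-1337)) + 4190)*(-62*1 + 2946))/(-220) = (((812 - 1*(-1337)) + 4190)*(-62*1 + 2946))/(-220) = (((812 + 1337) + 4190)*(-62 + 2946))*(-1/220) = ((2149 + 4190)*2884)*(-1/220) = (6339*2884)*(-1/220) = 18281676*(-1/220) = -4570419/55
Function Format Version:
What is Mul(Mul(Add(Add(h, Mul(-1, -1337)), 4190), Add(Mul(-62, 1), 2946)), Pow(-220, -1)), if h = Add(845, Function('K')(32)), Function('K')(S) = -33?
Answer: Rational(-4570419, 55) ≈ -83099.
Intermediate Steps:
h = 812 (h = Add(845, -33) = 812)
Mul(Mul(Add(Add(h, Mul(-1, -1337)), 4190), Add(Mul(-62, 1), 2946)), Pow(-220, -1)) = Mul(Mul(Add(Add(812, Mul(-1, -1337)), 4190), Add(Mul(-62, 1), 2946)), Pow(-220, -1)) = Mul(Mul(Add(Add(812, 1337), 4190), Add(-62, 2946)), Rational(-1, 220)) = Mul(Mul(Add(2149, 4190), 2884), Rational(-1, 220)) = Mul(Mul(6339, 2884), Rational(-1, 220)) = Mul(18281676, Rational(-1, 220)) = Rational(-4570419, 55)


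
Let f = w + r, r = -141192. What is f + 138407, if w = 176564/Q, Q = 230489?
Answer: -641735301/230489 ≈ -2784.2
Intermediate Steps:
w = 176564/230489 ≈ 0.76604
f = -32543026324/230489 (f = 176564/230489 - 141192 = -32543026324/230489 ≈ -1.4119e+5)
f + 138407 = -32543026324/230489 + 138407 = -641735301/230489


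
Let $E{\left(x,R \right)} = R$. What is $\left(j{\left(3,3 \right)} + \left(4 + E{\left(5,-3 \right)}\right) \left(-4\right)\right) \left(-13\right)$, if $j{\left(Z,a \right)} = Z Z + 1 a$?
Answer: $-104$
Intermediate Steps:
$j{\left(Z,a \right)} = a + Z^{2}$ ($j{\left(Z,a \right)} = Z^{2} + a = a + Z^{2}$)
$\left(j{\left(3,3 \right)} + \left(4 + E{\left(5,-3 \right)}\right) \left(-4\right)\right) \left(-13\right) = \left(\left(3 + 3^{2}\right) + \left(4 - 3\right) \left(-4\right)\right) \left(-13\right) = \left(\left(3 + 9\right) + 1 \left(-4\right)\right) \left(-13\right) = \left(12 - 4\right) \left(-13\right) = 8 \left(-13\right) = -104$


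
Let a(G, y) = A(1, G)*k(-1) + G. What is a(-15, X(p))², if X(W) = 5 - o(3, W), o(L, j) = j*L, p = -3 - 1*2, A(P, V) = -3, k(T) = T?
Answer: 144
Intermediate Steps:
p = -5 (p = -3 - 2 = -5)
o(L, j) = L*j
X(W) = 5 - 3*W
a(G, y) = 3 + G (a(G, y) = -3*(-1) + G = 3 + G)
a(-15, X(p))² = (3 - 15)² = (-12)² = 144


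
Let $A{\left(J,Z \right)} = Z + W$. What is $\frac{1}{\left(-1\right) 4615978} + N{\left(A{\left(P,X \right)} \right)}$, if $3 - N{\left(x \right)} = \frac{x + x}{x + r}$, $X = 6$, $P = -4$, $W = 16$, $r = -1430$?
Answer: $\frac{223874917}{73855648} \approx 3.0313$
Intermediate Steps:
$A{\left(J,Z \right)} = 16 + Z$ ($A{\left(J,Z \right)} = Z + 16 = 16 + Z$)
$N{\left(x \right)} = 3 - \frac{2 x}{-1430 + x}$ ($N{\left(x \right)} = 3 - \frac{x + x}{x - 1430} = 3 - \frac{2 x}{-1430 + x}$)
$\frac{1}{\left(-1\right) 4615978} + N{\left(A{\left(P,X \right)} \right)} = \frac{1}{\left(-1\right) 4615978} + \frac{-4290 + \left(16 + 6\right)}{-1430 + \left(16 + 6\right)} = \frac{1}{-4615978} + \frac{-4290 + 22}{-1430 + 22} = - \frac{1}{4615978} + \frac{1}{-1408} \left(-4268\right) = - \frac{1}{4615978} - - \frac{97}{32} = - \frac{1}{4615978} + \frac{97}{32} = \frac{223874917}{73855648}$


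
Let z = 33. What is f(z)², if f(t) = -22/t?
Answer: 4/9 ≈ 0.44444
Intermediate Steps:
f(z)² = (-22/33)² = (-22*1/33)² = (-⅔)² = 4/9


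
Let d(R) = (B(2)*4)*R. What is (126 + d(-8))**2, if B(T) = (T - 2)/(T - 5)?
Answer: 15876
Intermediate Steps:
B(T) = (-2 + T)/(-5 + T)
d(R) = 0 (d(R) = (((-2 + 2)/(-5 + 2))*4)*R = ((0/(-3))*4)*R = (-1/3*0*4)*R = (0*4)*R = 0*R = 0)
(126 + d(-8))**2 = (126 + 0)**2 = 126**2 = 15876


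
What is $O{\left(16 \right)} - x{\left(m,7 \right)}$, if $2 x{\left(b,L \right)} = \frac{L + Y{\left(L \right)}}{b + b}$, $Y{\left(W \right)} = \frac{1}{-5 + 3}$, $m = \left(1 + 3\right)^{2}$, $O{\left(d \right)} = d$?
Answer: $\frac{2035}{128} \approx 15.898$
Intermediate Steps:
$m = 16$ ($m = 4^{2} = 16$)
$Y{\left(W \right)} = - \frac{1}{2}$ ($Y{\left(W \right)} = \frac{1}{-2} = - \frac{1}{2}$)
$x{\left(b,L \right)} = \frac{- \frac{1}{2} + L}{4 b}$ ($x{\left(b,L \right)} = \frac{\left(L - \frac{1}{2}\right) \frac{1}{b + b}}{2} = \frac{\left(- \frac{1}{2} + L\right) \frac{1}{2 b}}{2} = \frac{\frac{1}{2} \frac{1}{b} \left(- \frac{1}{2} + L\right)}{2} = \frac{- \frac{1}{2} + L}{4 b}$)
$O{\left(16 \right)} - x{\left(m,7 \right)} = 16 - \frac{-1 + 2 \cdot 7}{8 \cdot 16} = 16 - \frac{1}{8} \cdot \frac{1}{16} \left(-1 + 14\right) = 16 - \frac{1}{8} \cdot \frac{1}{16} \cdot 13 = 16 - \frac{13}{128} = \frac{2035}{128}$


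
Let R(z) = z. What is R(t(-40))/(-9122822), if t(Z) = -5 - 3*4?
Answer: 17/9122822 ≈ 1.8635e-6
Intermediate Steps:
t(Z) = -17 (t(Z) = -5 - 12 = -17)
R(t(-40))/(-9122822) = -17/(-9122822) = -17*(-1/9122822) = 17/9122822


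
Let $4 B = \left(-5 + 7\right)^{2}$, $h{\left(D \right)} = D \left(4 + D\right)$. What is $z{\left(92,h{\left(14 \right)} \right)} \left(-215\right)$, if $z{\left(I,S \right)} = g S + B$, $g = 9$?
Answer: $-487835$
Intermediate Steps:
$B = 1$ ($B = \frac{\left(-5 + 7\right)^{2}}{4} = \frac{2^{2}}{4} = \frac{1}{4} \cdot 4 = 1$)
$z{\left(I,S \right)} = 1 + 9 S$ ($z{\left(I,S \right)} = 9 S + 1 = 1 + 9 S$)
$z{\left(92,h{\left(14 \right)} \right)} \left(-215\right) = \left(1 + 9 \cdot 14 \left(4 + 14\right)\right) \left(-215\right) = \left(1 + 9 \cdot 14 \cdot 18\right) \left(-215\right) = \left(1 + 9 \cdot 252\right) \left(-215\right) = \left(1 + 2268\right) \left(-215\right) = 2269 \left(-215\right) = -487835$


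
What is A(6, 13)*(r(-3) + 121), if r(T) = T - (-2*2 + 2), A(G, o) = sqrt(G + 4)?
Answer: 120*sqrt(10) ≈ 379.47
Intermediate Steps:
A(G, o) = sqrt(4 + G)
r(T) = 2 + T (r(T) = T - (-4 + 2) = T - 1*(-2) = T + 2 = 2 + T)
A(6, 13)*(r(-3) + 121) = sqrt(4 + 6)*((2 - 3) + 121) = sqrt(10)*(-1 + 121) = sqrt(10)*120 = 120*sqrt(10)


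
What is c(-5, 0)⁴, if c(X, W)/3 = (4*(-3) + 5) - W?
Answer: 194481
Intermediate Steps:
c(X, W) = -21 - 3*W (c(X, W) = 3*((4*(-3) + 5) - W) = 3*((-12 + 5) - W) = 3*(-7 - W) = -21 - 3*W)
c(-5, 0)⁴ = (-21 - 3*0)⁴ = (-21 + 0)⁴ = (-21)⁴ = 194481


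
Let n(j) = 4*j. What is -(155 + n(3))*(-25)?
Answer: 4175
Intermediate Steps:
-(155 + n(3))*(-25) = -(155 + 4*3)*(-25) = -(155 + 12)*(-25) = -167*(-25) = -1*(-4175) = 4175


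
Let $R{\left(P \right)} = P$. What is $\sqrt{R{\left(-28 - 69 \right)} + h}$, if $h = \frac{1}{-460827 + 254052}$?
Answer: $\frac{2 i \sqrt{4608136186}}{13785} \approx 9.8489 i$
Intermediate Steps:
$h = - \frac{1}{206775}$ ($h = \frac{1}{-206775} = - \frac{1}{206775} \approx -4.8362 \cdot 10^{-6}$)
$\sqrt{R{\left(-28 - 69 \right)} + h} = \sqrt{\left(-28 - 69\right) - \frac{1}{206775}} = \sqrt{-97 - \frac{1}{206775}} = \sqrt{- \frac{20057176}{206775}} = \frac{2 i \sqrt{4608136186}}{13785}$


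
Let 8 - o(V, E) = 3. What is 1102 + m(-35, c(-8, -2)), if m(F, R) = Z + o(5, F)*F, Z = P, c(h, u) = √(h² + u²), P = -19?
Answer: 908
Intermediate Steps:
o(V, E) = 5 (o(V, E) = 8 - 1*3 = 8 - 3 = 5)
Z = -19
m(F, R) = -19 + 5*F
1102 + m(-35, c(-8, -2)) = 1102 + (-19 + 5*(-35)) = 1102 + (-19 - 175) = 1102 - 194 = 908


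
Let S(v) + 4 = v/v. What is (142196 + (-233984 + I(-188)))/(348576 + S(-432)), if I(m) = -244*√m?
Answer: -30596/116191 - 488*I*√47/348573 ≈ -0.26333 - 0.0095979*I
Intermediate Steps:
S(v) = -3 (S(v) = -4 + v/v = -4 + 1 = -3)
(142196 + (-233984 + I(-188)))/(348576 + S(-432)) = (142196 + (-233984 - 488*I*√47))/(348576 - 3) = (142196 + (-233984 - 488*I*√47))/348573 = (142196 + (-233984 - 488*I*√47))*(1/348573) = (-91788 - 488*I*√47)*(1/348573) = -30596/116191 - 488*I*√47/348573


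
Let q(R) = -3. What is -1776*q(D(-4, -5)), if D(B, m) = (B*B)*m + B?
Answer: 5328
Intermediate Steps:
D(B, m) = B + m*B**2 (D(B, m) = B**2*m + B = m*B**2 + B = B + m*B**2)
-1776*q(D(-4, -5)) = -1776*(-3) = 5328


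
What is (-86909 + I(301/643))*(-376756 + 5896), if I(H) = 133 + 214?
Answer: 32102383320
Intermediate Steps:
I(H) = 347
(-86909 + I(301/643))*(-376756 + 5896) = (-86909 + 347)*(-376756 + 5896) = -86562*(-370860) = 32102383320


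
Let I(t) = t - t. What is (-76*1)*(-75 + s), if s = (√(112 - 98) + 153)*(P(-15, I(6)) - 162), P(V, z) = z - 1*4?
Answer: 1935948 + 12616*√14 ≈ 1.9832e+6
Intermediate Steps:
I(t) = 0
P(V, z) = -4 + z (P(V, z) = z - 4 = -4 + z)
s = -25398 - 166*√14 (s = (√(112 - 98) + 153)*((-4 + 0) - 162) = (√14 + 153)*(-4 - 162) = (153 + √14)*(-166) = -25398 - 166*√14 ≈ -26019.)
(-76*1)*(-75 + s) = (-76*1)*(-75 + (-25398 - 166*√14)) = -76*(-25473 - 166*√14) = 1935948 + 12616*√14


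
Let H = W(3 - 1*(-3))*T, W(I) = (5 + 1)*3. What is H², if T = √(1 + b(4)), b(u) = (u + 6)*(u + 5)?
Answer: 29484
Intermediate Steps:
b(u) = (5 + u)*(6 + u) (b(u) = (6 + u)*(5 + u) = (5 + u)*(6 + u))
W(I) = 18 (W(I) = 6*3 = 18)
T = √91 (T = √(1 + (30 + 4² + 11*4)) = √(1 + (30 + 16 + 44)) = √(1 + 90) = √91 ≈ 9.5394)
H = 18*√91 ≈ 171.71
H² = (18*√91)² = 29484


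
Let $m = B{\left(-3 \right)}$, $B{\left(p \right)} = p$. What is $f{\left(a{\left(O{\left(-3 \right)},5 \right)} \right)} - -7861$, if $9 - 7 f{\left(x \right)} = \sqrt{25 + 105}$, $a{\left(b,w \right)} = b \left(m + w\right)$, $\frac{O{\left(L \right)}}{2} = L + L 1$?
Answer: $\frac{55036}{7} - \frac{\sqrt{130}}{7} \approx 7860.7$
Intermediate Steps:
$O{\left(L \right)} = 4 L$ ($O{\left(L \right)} = 2 \left(L + L 1\right) = 2 \left(L + L\right) = 2 \cdot 2 L = 4 L$)
$m = -3$
$a{\left(b,w \right)} = b \left(-3 + w\right)$
$f{\left(x \right)} = \frac{9}{7} - \frac{\sqrt{130}}{7}$ ($f{\left(x \right)} = \frac{9}{7} - \frac{\sqrt{25 + 105}}{7} = \frac{9}{7} - \frac{\sqrt{130}}{7}$)
$f{\left(a{\left(O{\left(-3 \right)},5 \right)} \right)} - -7861 = \left(\frac{9}{7} - \frac{\sqrt{130}}{7}\right) - -7861 = \left(\frac{9}{7} - \frac{\sqrt{130}}{7}\right) + 7861 = \frac{55036}{7} - \frac{\sqrt{130}}{7}$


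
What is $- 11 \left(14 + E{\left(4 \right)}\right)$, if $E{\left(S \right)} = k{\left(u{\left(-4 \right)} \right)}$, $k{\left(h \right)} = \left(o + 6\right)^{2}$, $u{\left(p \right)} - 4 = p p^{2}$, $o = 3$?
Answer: $-1045$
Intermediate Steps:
$u{\left(p \right)} = 4 + p^{3}$ ($u{\left(p \right)} = 4 + p p^{2} = 4 + p^{3}$)
$k{\left(h \right)} = 81$ ($k{\left(h \right)} = \left(3 + 6\right)^{2} = 9^{2} = 81$)
$E{\left(S \right)} = 81$
$- 11 \left(14 + E{\left(4 \right)}\right) = - 11 \left(14 + 81\right) = \left(-11\right) 95 = -1045$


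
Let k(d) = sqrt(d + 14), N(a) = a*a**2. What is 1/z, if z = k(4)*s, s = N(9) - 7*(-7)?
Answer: sqrt(2)/4668 ≈ 0.00030296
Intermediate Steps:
N(a) = a**3
s = 778 (s = 9**3 - 7*(-7) = 729 + 49 = 778)
k(d) = sqrt(14 + d)
z = 2334*sqrt(2) (z = sqrt(14 + 4)*778 = sqrt(18)*778 = (3*sqrt(2))*778 = 2334*sqrt(2) ≈ 3300.8)
1/z = 1/(2334*sqrt(2)) = sqrt(2)/4668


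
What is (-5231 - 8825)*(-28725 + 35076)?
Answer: -89269656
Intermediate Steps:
(-5231 - 8825)*(-28725 + 35076) = -14056*6351 = -89269656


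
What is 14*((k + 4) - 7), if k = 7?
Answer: 56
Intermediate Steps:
14*((k + 4) - 7) = 14*((7 + 4) - 7) = 14*(11 - 7) = 14*4 = 56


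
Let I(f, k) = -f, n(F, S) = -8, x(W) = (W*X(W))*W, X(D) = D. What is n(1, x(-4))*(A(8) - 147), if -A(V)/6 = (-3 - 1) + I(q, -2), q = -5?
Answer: 1224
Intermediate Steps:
x(W) = W³ (x(W) = (W*W)*W = W²*W = W³)
A(V) = -6 (A(V) = -6*((-3 - 1) - 1*(-5)) = -6*(-4 + 5) = -6*1 = -6)
n(1, x(-4))*(A(8) - 147) = -8*(-6 - 147) = -8*(-153) = 1224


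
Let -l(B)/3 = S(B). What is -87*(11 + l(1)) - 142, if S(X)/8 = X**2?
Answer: 989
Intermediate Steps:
S(X) = 8*X**2
l(B) = -24*B**2
-87*(11 + l(1)) - 142 = -87*(11 - 24*1**2) - 142 = -87*(11 - 24*1) - 142 = -87*(11 - 24) - 142 = -87*(-13) - 142 = 1131 - 142 = 989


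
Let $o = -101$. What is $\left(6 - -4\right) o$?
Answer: $-1010$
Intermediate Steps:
$\left(6 - -4\right) o = \left(6 - -4\right) \left(-101\right) = \left(6 + 4\right) \left(-101\right) = 10 \left(-101\right) = -1010$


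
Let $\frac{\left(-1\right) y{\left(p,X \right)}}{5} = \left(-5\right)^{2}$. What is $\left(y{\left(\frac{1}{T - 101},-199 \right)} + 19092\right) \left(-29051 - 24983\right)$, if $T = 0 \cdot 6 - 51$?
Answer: $-1024862878$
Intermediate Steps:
$T = -51$ ($T = 0 - 51 = -51$)
$y{\left(p,X \right)} = -125$ ($y{\left(p,X \right)} = - 5 \left(-5\right)^{2} = \left(-5\right) 25 = -125$)
$\left(y{\left(\frac{1}{T - 101},-199 \right)} + 19092\right) \left(-29051 - 24983\right) = \left(-125 + 19092\right) \left(-29051 - 24983\right) = 18967 \left(-54034\right) = -1024862878$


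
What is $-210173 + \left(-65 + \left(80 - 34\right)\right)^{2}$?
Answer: $-209812$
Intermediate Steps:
$-210173 + \left(-65 + \left(80 - 34\right)\right)^{2} = -210173 + \left(-65 + 46\right)^{2} = -210173 + \left(-19\right)^{2} = -210173 + 361 = -209812$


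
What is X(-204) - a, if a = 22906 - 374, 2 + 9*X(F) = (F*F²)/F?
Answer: -161174/9 ≈ -17908.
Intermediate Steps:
X(F) = -2/9 + F²/9 (X(F) = -2/9 + ((F*F²)/F)/9 = -2/9 + (F³/F)/9 = -2/9 + F²/9)
a = 22532
X(-204) - a = (-2/9 + (⅑)*(-204)²) - 1*22532 = (-2/9 + (⅑)*41616) - 22532 = (-2/9 + 4624) - 22532 = 41614/9 - 22532 = -161174/9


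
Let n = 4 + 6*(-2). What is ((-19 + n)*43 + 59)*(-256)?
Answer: 282112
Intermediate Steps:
n = -8 (n = 4 - 12 = -8)
((-19 + n)*43 + 59)*(-256) = ((-19 - 8)*43 + 59)*(-256) = (-27*43 + 59)*(-256) = (-1161 + 59)*(-256) = -1102*(-256) = 282112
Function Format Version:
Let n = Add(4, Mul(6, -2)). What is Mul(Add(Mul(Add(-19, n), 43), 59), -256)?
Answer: 282112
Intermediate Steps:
n = -8 (n = Add(4, -12) = -8)
Mul(Add(Mul(Add(-19, n), 43), 59), -256) = Mul(Add(Mul(Add(-19, -8), 43), 59), -256) = Mul(Add(Mul(-27, 43), 59), -256) = Mul(Add(-1161, 59), -256) = Mul(-1102, -256) = 282112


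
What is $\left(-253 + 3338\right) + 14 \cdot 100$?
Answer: $4485$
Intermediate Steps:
$\left(-253 + 3338\right) + 14 \cdot 100 = 3085 + 1400 = 4485$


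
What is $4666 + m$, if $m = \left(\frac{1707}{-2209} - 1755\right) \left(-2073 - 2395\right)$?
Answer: $\frac{17339454130}{2209} \approx 7.8495 \cdot 10^{6}$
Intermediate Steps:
$m = \frac{17329146936}{2209}$ ($m = \left(1707 \left(- \frac{1}{2209}\right) - 1755\right) \left(-4468\right) = \left(- \frac{1707}{2209} - 1755\right) \left(-4468\right) = \left(- \frac{3878502}{2209}\right) \left(-4468\right) = \frac{17329146936}{2209} \approx 7.8448 \cdot 10^{6}$)
$4666 + m = 4666 + \frac{17329146936}{2209} = \frac{17339454130}{2209}$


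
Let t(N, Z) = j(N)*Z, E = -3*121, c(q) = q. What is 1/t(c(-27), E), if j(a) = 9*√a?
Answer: I*√3/29403 ≈ 5.8907e-5*I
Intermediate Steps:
E = -363
t(N, Z) = 9*Z*√N (t(N, Z) = (9*√N)*Z = 9*Z*√N)
1/t(c(-27), E) = 1/(9*(-363)*√(-27)) = 1/(9*(-363)*(3*I*√3)) = 1/(-9801*I*√3) = I*√3/29403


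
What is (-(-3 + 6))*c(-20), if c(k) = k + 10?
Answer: 30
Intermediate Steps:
c(k) = 10 + k
(-(-3 + 6))*c(-20) = (-(-3 + 6))*(10 - 20) = -1*3*(-10) = -3*(-10) = 30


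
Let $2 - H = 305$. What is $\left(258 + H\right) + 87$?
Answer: $42$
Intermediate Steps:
$H = -303$ ($H = 2 - 305 = -303$)
$\left(258 + H\right) + 87 = \left(258 - 303\right) + 87 = -45 + 87 = 42$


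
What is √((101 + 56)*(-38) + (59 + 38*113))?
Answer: I*√1613 ≈ 40.162*I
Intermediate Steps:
√((101 + 56)*(-38) + (59 + 38*113)) = √(157*(-38) + (59 + 4294)) = √(-5966 + 4353) = √(-1613) = I*√1613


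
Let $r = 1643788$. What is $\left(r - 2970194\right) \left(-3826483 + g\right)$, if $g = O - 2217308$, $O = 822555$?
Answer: $6925478757816$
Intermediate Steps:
$g = -1394753$ ($g = 822555 - 2217308 = -1394753$)
$\left(r - 2970194\right) \left(-3826483 + g\right) = \left(1643788 - 2970194\right) \left(-3826483 - 1394753\right) = \left(-1326406\right) \left(-5221236\right) = 6925478757816$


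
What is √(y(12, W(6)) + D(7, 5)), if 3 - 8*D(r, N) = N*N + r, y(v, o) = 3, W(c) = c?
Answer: I*√10/4 ≈ 0.79057*I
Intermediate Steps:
D(r, N) = 3/8 - r/8 - N²/8 (D(r, N) = 3/8 - (N*N + r)/8 = 3/8 - (N² + r)/8 = 3/8 - (r + N²)/8 = 3/8 + (-r/8 - N²/8) = 3/8 - r/8 - N²/8)
√(y(12, W(6)) + D(7, 5)) = √(3 + (3/8 - ⅛*7 - ⅛*5²)) = √(3 + (3/8 - 7/8 - ⅛*25)) = √(3 + (3/8 - 7/8 - 25/8)) = √(3 - 29/8) = √(-5/8) = I*√10/4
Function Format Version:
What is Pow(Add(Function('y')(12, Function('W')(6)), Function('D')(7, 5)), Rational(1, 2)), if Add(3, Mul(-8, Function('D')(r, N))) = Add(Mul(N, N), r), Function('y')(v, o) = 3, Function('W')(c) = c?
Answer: Mul(Rational(1, 4), I, Pow(10, Rational(1, 2))) ≈ Mul(0.79057, I)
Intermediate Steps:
Function('D')(r, N) = Add(Rational(3, 8), Mul(Rational(-1, 8), r), Mul(Rational(-1, 8), Pow(N, 2))) (Function('D')(r, N) = Add(Rational(3, 8), Mul(Rational(-1, 8), Add(Mul(N, N), r))) = Add(Rational(3, 8), Mul(Rational(-1, 8), Add(Pow(N, 2), r))) = Add(Rational(3, 8), Mul(Rational(-1, 8), Add(r, Pow(N, 2)))) = Add(Rational(3, 8), Add(Mul(Rational(-1, 8), r), Mul(Rational(-1, 8), Pow(N, 2)))) = Add(Rational(3, 8), Mul(Rational(-1, 8), r), Mul(Rational(-1, 8), Pow(N, 2))))
Pow(Add(Function('y')(12, Function('W')(6)), Function('D')(7, 5)), Rational(1, 2)) = Pow(Add(3, Add(Rational(3, 8), Mul(Rational(-1, 8), 7), Mul(Rational(-1, 8), Pow(5, 2)))), Rational(1, 2)) = Pow(Add(3, Add(Rational(3, 8), Rational(-7, 8), Mul(Rational(-1, 8), 25))), Rational(1, 2)) = Pow(Add(3, Add(Rational(3, 8), Rational(-7, 8), Rational(-25, 8))), Rational(1, 2)) = Pow(Add(3, Rational(-29, 8)), Rational(1, 2)) = Pow(Rational(-5, 8), Rational(1, 2)) = Mul(Rational(1, 4), I, Pow(10, Rational(1, 2)))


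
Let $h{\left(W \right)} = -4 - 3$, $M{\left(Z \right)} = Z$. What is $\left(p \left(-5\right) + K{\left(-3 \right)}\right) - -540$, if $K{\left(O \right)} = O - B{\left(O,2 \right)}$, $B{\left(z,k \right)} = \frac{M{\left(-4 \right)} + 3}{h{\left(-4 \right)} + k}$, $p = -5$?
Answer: $\frac{2809}{5} \approx 561.8$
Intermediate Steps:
$h{\left(W \right)} = -7$ ($h{\left(W \right)} = -4 - 3 = -7$)
$B{\left(z,k \right)} = - \frac{1}{-7 + k}$ ($B{\left(z,k \right)} = \frac{-4 + 3}{-7 + k} = - \frac{1}{-7 + k}$)
$K{\left(O \right)} = - \frac{1}{5} + O$ ($K{\left(O \right)} = O - - \frac{1}{-7 + 2} = O - - \frac{1}{-5} = O - \left(-1\right) \left(- \frac{1}{5}\right) = O - \frac{1}{5} = - \frac{1}{5} + O$)
$\left(p \left(-5\right) + K{\left(-3 \right)}\right) - -540 = \left(\left(-5\right) \left(-5\right) - \frac{16}{5}\right) - -540 = \left(25 - \frac{16}{5}\right) + 540 = \frac{109}{5} + 540 = \frac{2809}{5}$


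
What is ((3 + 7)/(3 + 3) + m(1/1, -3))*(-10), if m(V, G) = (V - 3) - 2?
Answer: 70/3 ≈ 23.333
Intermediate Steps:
m(V, G) = -5 + V (m(V, G) = (-3 + V) - 2 = -5 + V)
((3 + 7)/(3 + 3) + m(1/1, -3))*(-10) = ((3 + 7)/(3 + 3) + (-5 + 1/1))*(-10) = (10/6 + (-5 + 1))*(-10) = (10*(⅙) - 4)*(-10) = (5/3 - 4)*(-10) = -7/3*(-10) = 70/3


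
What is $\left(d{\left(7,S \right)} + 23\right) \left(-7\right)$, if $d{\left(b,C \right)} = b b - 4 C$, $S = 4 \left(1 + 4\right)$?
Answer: $56$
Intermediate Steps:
$S = 20$ ($S = 4 \cdot 5 = 20$)
$d{\left(b,C \right)} = b^{2} - 4 C$
$\left(d{\left(7,S \right)} + 23\right) \left(-7\right) = \left(\left(7^{2} - 80\right) + 23\right) \left(-7\right) = \left(\left(49 - 80\right) + 23\right) \left(-7\right) = \left(-31 + 23\right) \left(-7\right) = \left(-8\right) \left(-7\right) = 56$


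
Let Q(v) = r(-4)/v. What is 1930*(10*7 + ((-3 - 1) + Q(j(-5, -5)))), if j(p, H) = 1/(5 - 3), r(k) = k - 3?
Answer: 100360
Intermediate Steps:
r(k) = -3 + k
j(p, H) = ½ (j(p, H) = 1/2 = ½)
Q(v) = -7/v (Q(v) = (-3 - 4)/v = -7/v)
1930*(10*7 + ((-3 - 1) + Q(j(-5, -5)))) = 1930*(10*7 + ((-3 - 1) - 7/½)) = 1930*(70 + (-4 - 7*2)) = 1930*(70 + (-4 - 14)) = 1930*(70 - 18) = 1930*52 = 100360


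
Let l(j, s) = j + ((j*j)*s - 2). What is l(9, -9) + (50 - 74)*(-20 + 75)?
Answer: -2042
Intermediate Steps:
l(j, s) = -2 + j + s*j² (l(j, s) = j + (j²*s - 2) = j + (s*j² - 2) = j + (-2 + s*j²) = -2 + j + s*j²)
l(9, -9) + (50 - 74)*(-20 + 75) = (-2 + 9 - 9*9²) + (50 - 74)*(-20 + 75) = (-2 + 9 - 9*81) - 24*55 = (-2 + 9 - 729) - 1320 = -722 - 1320 = -2042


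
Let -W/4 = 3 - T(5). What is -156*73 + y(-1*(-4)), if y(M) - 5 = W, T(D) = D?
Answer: -11375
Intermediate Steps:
W = 8 (W = -4*(3 - 1*5) = -4*(3 - 5) = -4*(-2) = 8)
y(M) = 13 (y(M) = 5 + 8 = 13)
-156*73 + y(-1*(-4)) = -156*73 + 13 = -11388 + 13 = -11375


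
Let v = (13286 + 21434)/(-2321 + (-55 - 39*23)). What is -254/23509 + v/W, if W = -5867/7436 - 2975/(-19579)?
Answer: 16965389674154102/1019497519817943 ≈ 16.641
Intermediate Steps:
W = -13249699/20798492 (W = -5867*1/7436 - 2975*(-1/19579) = -5867/7436 + 425/2797 = -13249699/20798492 ≈ -0.63705)
v = -34720/3273 (v = 34720/(-2321 + (-55 - 897)) = 34720/(-2321 - 952) = 34720/(-3273) = 34720*(-1/3273) = -34720/3273 ≈ -10.608)
-254/23509 + v/W = -254/23509 - 34720/(3273*(-13249699/20798492)) = -254*1/23509 - 34720/3273*(-20798492/13249699) = -254/23509 + 722123642240/43366264827 = 16965389674154102/1019497519817943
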